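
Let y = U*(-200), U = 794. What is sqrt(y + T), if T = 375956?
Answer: 466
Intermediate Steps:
y = -158800 (y = 794*(-200) = -158800)
sqrt(y + T) = sqrt(-158800 + 375956) = sqrt(217156) = 466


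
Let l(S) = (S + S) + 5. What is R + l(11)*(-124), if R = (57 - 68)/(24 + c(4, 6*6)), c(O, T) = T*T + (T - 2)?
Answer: -4533203/1354 ≈ -3348.0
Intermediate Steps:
l(S) = 5 + 2*S (l(S) = 2*S + 5 = 5 + 2*S)
c(O, T) = -2 + T + T**2 (c(O, T) = T**2 + (-2 + T) = -2 + T + T**2)
R = -11/1354 (R = (57 - 68)/(24 + (-2 + 6*6 + (6*6)**2)) = -11/(24 + (-2 + 36 + 36**2)) = -11/(24 + (-2 + 36 + 1296)) = -11/(24 + 1330) = -11/1354 ≈ -0.0081241)
R + l(11)*(-124) = -11/1354 + (5 + 2*11)*(-124) = -11/1354 + (5 + 22)*(-124) = -11/1354 + 27*(-124) = -11/1354 - 3348 = -4533203/1354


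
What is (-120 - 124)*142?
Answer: -34648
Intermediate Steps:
(-120 - 124)*142 = -244*142 = -34648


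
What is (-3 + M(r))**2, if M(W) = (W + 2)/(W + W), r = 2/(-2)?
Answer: 49/4 ≈ 12.250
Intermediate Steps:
r = -1 (r = 2*(-1/2) = -1)
M(W) = (2 + W)/(2*W) (M(W) = (2 + W)/((2*W)) = (2 + W)*(1/(2*W)) = (2 + W)/(2*W))
(-3 + M(r))**2 = (-3 + (1/2)*(2 - 1)/(-1))**2 = (-3 + (1/2)*(-1)*1)**2 = (-3 - 1/2)**2 = (-7/2)**2 = 49/4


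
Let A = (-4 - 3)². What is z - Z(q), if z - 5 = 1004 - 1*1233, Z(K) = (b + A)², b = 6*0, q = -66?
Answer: -2625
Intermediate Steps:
b = 0
A = 49 (A = (-7)² = 49)
Z(K) = 2401 (Z(K) = (0 + 49)² = 49² = 2401)
z = -224 (z = 5 + (1004 - 1*1233) = 5 + (1004 - 1233) = 5 - 229 = -224)
z - Z(q) = -224 - 1*2401 = -224 - 2401 = -2625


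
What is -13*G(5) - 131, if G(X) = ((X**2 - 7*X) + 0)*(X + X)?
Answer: 1169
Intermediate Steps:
G(X) = 2*X*(X**2 - 7*X) (G(X) = (X**2 - 7*X)*(2*X) = 2*X*(X**2 - 7*X))
-13*G(5) - 131 = -26*5**2*(-7 + 5) - 131 = -26*25*(-2) - 131 = -13*(-100) - 131 = 1300 - 131 = 1169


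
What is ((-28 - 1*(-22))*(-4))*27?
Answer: 648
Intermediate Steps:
((-28 - 1*(-22))*(-4))*27 = ((-28 + 22)*(-4))*27 = -6*(-4)*27 = 24*27 = 648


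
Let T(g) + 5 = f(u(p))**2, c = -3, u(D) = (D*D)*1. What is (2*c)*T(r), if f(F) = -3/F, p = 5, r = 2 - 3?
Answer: 18696/625 ≈ 29.914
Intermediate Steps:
r = -1
u(D) = D**2 (u(D) = D**2*1 = D**2)
T(g) = -3116/625 (T(g) = -5 + (-3/(5**2))**2 = -5 + (-3/25)**2 = -5 + 9/625 = -3116/625)
(2*c)*T(r) = (2*(-3))*(-3116/625) = -6*(-3116/625) = 18696/625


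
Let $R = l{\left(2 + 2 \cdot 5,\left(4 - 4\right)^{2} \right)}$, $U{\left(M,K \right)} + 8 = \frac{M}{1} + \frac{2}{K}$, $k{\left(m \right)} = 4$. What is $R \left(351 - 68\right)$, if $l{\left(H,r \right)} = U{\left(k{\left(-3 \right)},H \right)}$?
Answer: $- \frac{6509}{6} \approx -1084.8$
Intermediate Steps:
$U{\left(M,K \right)} = -8 + M + \frac{2}{K}$ ($U{\left(M,K \right)} = -8 + \left(\frac{M}{1} + \frac{2}{K}\right) = -8 + \left(M 1 + \frac{2}{K}\right) = -8 + \left(M + \frac{2}{K}\right) = -8 + M + \frac{2}{K}$)
$l{\left(H,r \right)} = -4 + \frac{2}{H}$ ($l{\left(H,r \right)} = -8 + 4 + \frac{2}{H} = -4 + \frac{2}{H}$)
$R = - \frac{23}{6}$ ($R = -4 + \frac{2}{2 + 2 \cdot 5} = -4 + \frac{2}{2 + 10} = -4 + \frac{2}{12} = -4 + 2 \cdot \frac{1}{12} = -4 + \frac{1}{6} = - \frac{23}{6} \approx -3.8333$)
$R \left(351 - 68\right) = - \frac{23 \left(351 - 68\right)}{6} = \left(- \frac{23}{6}\right) 283 = - \frac{6509}{6}$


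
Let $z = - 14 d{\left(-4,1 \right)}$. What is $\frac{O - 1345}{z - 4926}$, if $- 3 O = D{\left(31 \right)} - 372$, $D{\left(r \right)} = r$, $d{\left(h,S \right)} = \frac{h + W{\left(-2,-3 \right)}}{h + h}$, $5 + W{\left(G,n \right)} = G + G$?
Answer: $\frac{14776}{59385} \approx 0.24882$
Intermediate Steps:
$W{\left(G,n \right)} = -5 + 2 G$ ($W{\left(G,n \right)} = -5 + \left(G + G\right) = -5 + 2 G$)
$d{\left(h,S \right)} = \frac{-9 + h}{2 h}$ ($d{\left(h,S \right)} = \frac{h + \left(-5 + 2 \left(-2\right)\right)}{h + h} = \frac{h - 9}{2 h} = \left(h - 9\right) \frac{1}{2 h} = \left(-9 + h\right) \frac{1}{2 h} = \frac{-9 + h}{2 h}$)
$O = \frac{341}{3}$ ($O = - \frac{31 - 372}{3} = \left(- \frac{1}{3}\right) \left(-341\right) = \frac{341}{3} \approx 113.67$)
$z = - \frac{91}{4}$ ($z = - 14 \frac{-9 - 4}{2 \left(-4\right)} = - 14 \cdot \frac{1}{2} \left(- \frac{1}{4}\right) \left(-13\right) = \left(-14\right) \frac{13}{8} = - \frac{91}{4} \approx -22.75$)
$\frac{O - 1345}{z - 4926} = \frac{\frac{341}{3} - 1345}{- \frac{91}{4} - 4926} = - \frac{3694}{3 \left(- \frac{19795}{4}\right)} = \left(- \frac{3694}{3}\right) \left(- \frac{4}{19795}\right) = \frac{14776}{59385}$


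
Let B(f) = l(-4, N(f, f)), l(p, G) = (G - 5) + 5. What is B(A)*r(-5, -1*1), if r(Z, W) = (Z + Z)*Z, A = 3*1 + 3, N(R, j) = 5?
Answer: 250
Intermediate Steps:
A = 6 (A = 3 + 3 = 6)
l(p, G) = G (l(p, G) = (-5 + G) + 5 = G)
B(f) = 5
r(Z, W) = 2*Z² (r(Z, W) = (2*Z)*Z = 2*Z²)
B(A)*r(-5, -1*1) = 5*(2*(-5)²) = 5*(2*25) = 5*50 = 250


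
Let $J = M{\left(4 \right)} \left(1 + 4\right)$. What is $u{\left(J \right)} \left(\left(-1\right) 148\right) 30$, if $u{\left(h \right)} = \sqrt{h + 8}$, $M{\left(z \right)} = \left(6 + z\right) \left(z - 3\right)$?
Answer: $- 4440 \sqrt{58} \approx -33814.0$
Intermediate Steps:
$M{\left(z \right)} = \left(-3 + z\right) \left(6 + z\right)$ ($M{\left(z \right)} = \left(6 + z\right) \left(-3 + z\right) = \left(-3 + z\right) \left(6 + z\right)$)
$J = 50$ ($J = \left(-18 + 4^{2} + 3 \cdot 4\right) \left(1 + 4\right) = \left(-18 + 16 + 12\right) 5 = 10 \cdot 5 = 50$)
$u{\left(h \right)} = \sqrt{8 + h}$
$u{\left(J \right)} \left(\left(-1\right) 148\right) 30 = \sqrt{8 + 50} \left(\left(-1\right) 148\right) 30 = \sqrt{58} \left(-148\right) 30 = - 148 \sqrt{58} \cdot 30 = - 4440 \sqrt{58}$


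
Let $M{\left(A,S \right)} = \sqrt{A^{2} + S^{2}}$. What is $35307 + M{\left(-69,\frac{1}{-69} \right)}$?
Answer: $35307 + \frac{\sqrt{22667122}}{69} \approx 35376.0$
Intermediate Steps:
$35307 + M{\left(-69,\frac{1}{-69} \right)} = 35307 + \sqrt{\left(-69\right)^{2} + \left(\frac{1}{-69}\right)^{2}} = 35307 + \sqrt{4761 + \left(- \frac{1}{69}\right)^{2}} = 35307 + \sqrt{4761 + \frac{1}{4761}} = 35307 + \sqrt{\frac{22667122}{4761}} = 35307 + \frac{\sqrt{22667122}}{69}$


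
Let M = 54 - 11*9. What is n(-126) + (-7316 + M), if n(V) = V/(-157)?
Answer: -1155551/157 ≈ -7360.2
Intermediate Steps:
M = -45 (M = 54 - 99 = -45)
n(V) = -V/157 (n(V) = V*(-1/157) = -V/157)
n(-126) + (-7316 + M) = -1/157*(-126) + (-7316 - 45) = 126/157 - 7361 = -1155551/157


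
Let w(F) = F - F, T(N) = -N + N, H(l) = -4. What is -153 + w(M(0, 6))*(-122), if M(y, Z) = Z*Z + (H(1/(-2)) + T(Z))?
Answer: -153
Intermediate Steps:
T(N) = 0
M(y, Z) = -4 + Z² (M(y, Z) = Z*Z + (-4 + 0) = Z² - 4 = -4 + Z²)
w(F) = 0
-153 + w(M(0, 6))*(-122) = -153 + 0*(-122) = -153 + 0 = -153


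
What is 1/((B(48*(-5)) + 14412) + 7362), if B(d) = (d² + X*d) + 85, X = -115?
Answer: 1/107059 ≈ 9.3406e-6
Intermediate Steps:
B(d) = 85 + d² - 115*d (B(d) = (d² - 115*d) + 85 = 85 + d² - 115*d)
1/((B(48*(-5)) + 14412) + 7362) = 1/(((85 + (48*(-5))² - 5520*(-5)) + 14412) + 7362) = 1/(((85 + (-240)² - 115*(-240)) + 14412) + 7362) = 1/(((85 + 57600 + 27600) + 14412) + 7362) = 1/((85285 + 14412) + 7362) = 1/(99697 + 7362) = 1/107059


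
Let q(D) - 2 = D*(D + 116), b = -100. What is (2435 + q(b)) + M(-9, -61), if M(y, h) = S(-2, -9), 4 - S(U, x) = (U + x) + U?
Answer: 854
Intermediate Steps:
q(D) = 2 + D*(116 + D) (q(D) = 2 + D*(D + 116) = 2 + D*(116 + D))
S(U, x) = 4 - x - 2*U (S(U, x) = 4 - ((U + x) + U) = 4 - (x + 2*U) = 4 + (-x - 2*U) = 4 - x - 2*U)
M(y, h) = 17 (M(y, h) = 4 - 1*(-9) - 2*(-2) = 4 + 9 + 4 = 17)
(2435 + q(b)) + M(-9, -61) = (2435 + (2 + (-100)² + 116*(-100))) + 17 = (2435 + (2 + 10000 - 11600)) + 17 = (2435 - 1598) + 17 = 837 + 17 = 854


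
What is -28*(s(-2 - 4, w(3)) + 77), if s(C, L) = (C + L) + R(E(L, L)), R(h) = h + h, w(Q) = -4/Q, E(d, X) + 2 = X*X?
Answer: -17444/9 ≈ -1938.2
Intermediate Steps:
E(d, X) = -2 + X**2 (E(d, X) = -2 + X*X = -2 + X**2)
R(h) = 2*h
s(C, L) = -4 + C + L + 2*L**2 (s(C, L) = (C + L) + 2*(-2 + L**2) = (C + L) + (-4 + 2*L**2) = -4 + C + L + 2*L**2)
-28*(s(-2 - 4, w(3)) + 77) = -28*((-4 + (-2 - 4) - 4/3 + 2*(-4/3)**2) + 77) = -28*((-4 - 6 - 4*1/3 + 2*(-4*1/3)**2) + 77) = -28*((-4 - 6 - 4/3 + 2*(-4/3)**2) + 77) = -28*((-4 - 6 - 4/3 + 2*(16/9)) + 77) = -28*((-4 - 6 - 4/3 + 32/9) + 77) = -28*(-70/9 + 77) = -28*623/9 = -17444/9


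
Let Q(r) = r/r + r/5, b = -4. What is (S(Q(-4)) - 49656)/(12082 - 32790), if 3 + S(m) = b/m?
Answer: 49679/20708 ≈ 2.3990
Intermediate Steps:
Q(r) = 1 + r/5 (Q(r) = 1 + r*(⅕) = 1 + r/5)
S(m) = -3 - 4/m
(S(Q(-4)) - 49656)/(12082 - 32790) = ((-3 - 4/(1 + (⅕)*(-4))) - 49656)/(12082 - 32790) = ((-3 - 4/(1 - ⅘)) - 49656)/(-20708) = ((-3 - 4/⅕) - 49656)*(-1/20708) = ((-3 - 4*5) - 49656)*(-1/20708) = ((-3 - 20) - 49656)*(-1/20708) = (-23 - 49656)*(-1/20708) = -49679*(-1/20708) = 49679/20708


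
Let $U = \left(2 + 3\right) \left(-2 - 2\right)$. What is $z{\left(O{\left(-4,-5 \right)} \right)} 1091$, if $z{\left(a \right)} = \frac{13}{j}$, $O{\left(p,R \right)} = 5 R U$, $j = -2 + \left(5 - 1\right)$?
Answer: $\frac{14183}{2} \approx 7091.5$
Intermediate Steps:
$j = 2$ ($j = -2 + \left(5 - 1\right) = -2 + 4 = 2$)
$U = -20$ ($U = 5 \left(-4\right) = -20$)
$O{\left(p,R \right)} = - 100 R$ ($O{\left(p,R \right)} = 5 R \left(-20\right) = - 100 R$)
$z{\left(a \right)} = \frac{13}{2}$
$z{\left(O{\left(-4,-5 \right)} \right)} 1091 = \frac{13}{2} \cdot 1091 = \frac{14183}{2}$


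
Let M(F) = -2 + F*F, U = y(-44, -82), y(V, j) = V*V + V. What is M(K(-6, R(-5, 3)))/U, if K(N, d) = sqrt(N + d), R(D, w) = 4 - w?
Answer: -7/1892 ≈ -0.0036998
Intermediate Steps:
y(V, j) = V + V**2 (y(V, j) = V**2 + V = V + V**2)
U = 1892 (U = -44*(1 - 44) = -44*(-43) = 1892)
M(F) = -2 + F**2
M(K(-6, R(-5, 3)))/U = (-2 + (sqrt(-6 + (4 - 1*3)))**2)/1892 = (-2 + (sqrt(-6 + (4 - 3)))**2)*(1/1892) = (-2 + (sqrt(-6 + 1))**2)*(1/1892) = (-2 + (sqrt(-5))**2)*(1/1892) = (-2 + (I*sqrt(5))**2)*(1/1892) = (-2 - 5)*(1/1892) = -7*1/1892 = -7/1892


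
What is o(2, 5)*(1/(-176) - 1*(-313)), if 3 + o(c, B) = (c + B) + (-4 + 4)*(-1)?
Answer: 55087/44 ≈ 1252.0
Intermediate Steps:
o(c, B) = -3 + B + c (o(c, B) = -3 + ((c + B) + (-4 + 4)*(-1)) = -3 + ((B + c) + 0*(-1)) = -3 + ((B + c) + 0) = -3 + (B + c) = -3 + B + c)
o(2, 5)*(1/(-176) - 1*(-313)) = (-3 + 5 + 2)*(1/(-176) - 1*(-313)) = 4*(-1/176 + 313) = 4*(55087/176) = 55087/44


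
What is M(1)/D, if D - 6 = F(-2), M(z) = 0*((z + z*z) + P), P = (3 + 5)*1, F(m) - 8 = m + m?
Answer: 0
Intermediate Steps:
F(m) = 8 + 2*m (F(m) = 8 + (m + m) = 8 + 2*m)
P = 8 (P = 8*1 = 8)
M(z) = 0 (M(z) = 0*((z + z*z) + 8) = 0*((z + z²) + 8) = 0*(8 + z + z²) = 0)
D = 10 (D = 6 + (8 + 2*(-2)) = 6 + (8 - 4) = 6 + 4 = 10)
M(1)/D = 0/10 = 0*(⅒) = 0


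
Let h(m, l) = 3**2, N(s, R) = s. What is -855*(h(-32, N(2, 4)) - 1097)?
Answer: 930240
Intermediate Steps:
h(m, l) = 9
-855*(h(-32, N(2, 4)) - 1097) = -855*(9 - 1097) = -855*(-1088) = 930240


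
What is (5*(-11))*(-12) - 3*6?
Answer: 642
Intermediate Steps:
(5*(-11))*(-12) - 3*6 = -55*(-12) - 18 = 660 - 18 = 642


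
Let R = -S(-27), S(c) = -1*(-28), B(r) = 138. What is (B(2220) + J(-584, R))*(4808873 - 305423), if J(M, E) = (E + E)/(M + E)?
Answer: 31716297200/51 ≈ 6.2189e+8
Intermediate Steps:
S(c) = 28
R = -28 (R = -1*28 = -28)
J(M, E) = 2*E/(E + M) (J(M, E) = (2*E)/(E + M) = 2*E/(E + M))
(B(2220) + J(-584, R))*(4808873 - 305423) = (138 + 2*(-28)/(-28 - 584))*(4808873 - 305423) = (138 + 2*(-28)/(-612))*4503450 = (138 + 2*(-28)*(-1/612))*4503450 = (138 + 14/153)*4503450 = (21128/153)*4503450 = 31716297200/51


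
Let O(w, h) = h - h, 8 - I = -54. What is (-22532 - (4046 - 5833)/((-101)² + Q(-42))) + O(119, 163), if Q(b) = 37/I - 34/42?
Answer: -299254741426/13281425 ≈ -22532.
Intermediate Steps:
I = 62 (I = 8 - 1*(-54) = 8 + 54 = 62)
Q(b) = -277/1302 (Q(b) = 37/62 - 34/42 = 37*(1/62) - 34*1/42 = 37/62 - 17/21 = -277/1302)
O(w, h) = 0
(-22532 - (4046 - 5833)/((-101)² + Q(-42))) + O(119, 163) = (-22532 - (4046 - 5833)/((-101)² - 277/1302)) + 0 = (-22532 - (-1787)/(10201 - 277/1302)) + 0 = (-22532 - (-1787)/13281425/1302) + 0 = (-22532 - (-1787)*1302/13281425) + 0 = (-22532 - 1*(-2326674/13281425)) + 0 = (-22532 + 2326674/13281425) + 0 = -299254741426/13281425 + 0 = -299254741426/13281425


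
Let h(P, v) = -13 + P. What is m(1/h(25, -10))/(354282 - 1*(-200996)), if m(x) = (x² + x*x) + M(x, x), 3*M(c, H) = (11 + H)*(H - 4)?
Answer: -6245/239880096 ≈ -2.6034e-5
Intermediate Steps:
M(c, H) = (-4 + H)*(11 + H)/3 (M(c, H) = ((11 + H)*(H - 4))/3 = ((11 + H)*(-4 + H))/3 = ((-4 + H)*(11 + H))/3 = (-4 + H)*(11 + H)/3)
m(x) = -44/3 + 7*x/3 + 7*x²/3 (m(x) = (x² + x*x) + (-44/3 + x²/3 + 7*x/3) = (x² + x²) + (-44/3 + x²/3 + 7*x/3) = 2*x² + (-44/3 + x²/3 + 7*x/3) = -44/3 + 7*x/3 + 7*x²/3)
m(1/h(25, -10))/(354282 - 1*(-200996)) = (-44/3 + 7/(3*(-13 + 25)) + 7*(1/(-13 + 25))²/3)/(354282 - 1*(-200996)) = (-44/3 + (7/3)/12 + 7*(1/12)²/3)/(354282 + 200996) = (-44/3 + (7/3)*(1/12) + 7*(1/12)²/3)/555278 = (-44/3 + 7/36 + (7/3)*(1/144))*(1/555278) = (-44/3 + 7/36 + 7/432)*(1/555278) = -6245/432*1/555278 = -6245/239880096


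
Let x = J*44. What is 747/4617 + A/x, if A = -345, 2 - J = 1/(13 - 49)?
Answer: -1526216/411939 ≈ -3.7050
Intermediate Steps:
J = 73/36 (J = 2 - 1/(13 - 49) = 2 - 1/(-36) = 2 - 1*(-1/36) = 2 + 1/36 = 73/36 ≈ 2.0278)
x = 803/9 (x = (73/36)*44 = 803/9 ≈ 89.222)
747/4617 + A/x = 747/4617 - 345/803/9 = 747*(1/4617) - 345*9/803 = 83/513 - 3105/803 = -1526216/411939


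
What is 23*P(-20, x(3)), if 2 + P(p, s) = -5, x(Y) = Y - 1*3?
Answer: -161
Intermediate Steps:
x(Y) = -3 + Y (x(Y) = Y - 3 = -3 + Y)
P(p, s) = -7 (P(p, s) = -2 - 5 = -7)
23*P(-20, x(3)) = 23*(-7) = -161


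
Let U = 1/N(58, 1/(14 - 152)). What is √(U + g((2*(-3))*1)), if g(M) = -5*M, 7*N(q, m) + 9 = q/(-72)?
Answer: √3649314/353 ≈ 5.4117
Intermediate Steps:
N(q, m) = -9/7 - q/504 (N(q, m) = -9/7 + (q/(-72))/7 = -9/7 + (q*(-1/72))/7 = -9/7 + (-q/72)/7 = -9/7 - q/504)
U = -252/353 (U = 1/(-9/7 - 1/504*58) = 1/(-9/7 - 29/252) = 1/(-353/252) = -252/353 ≈ -0.71388)
√(U + g((2*(-3))*1)) = √(-252/353 - 5*2*(-3)) = √(-252/353 - (-30)) = √(-252/353 - 5*(-6)) = √(-252/353 + 30) = √(10338/353) = √3649314/353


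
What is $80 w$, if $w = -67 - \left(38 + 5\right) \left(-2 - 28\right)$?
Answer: $97840$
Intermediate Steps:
$w = 1223$ ($w = -67 - 43 \left(-30\right) = -67 - -1290 = -67 + 1290 = 1223$)
$80 w = 80 \cdot 1223 = 97840$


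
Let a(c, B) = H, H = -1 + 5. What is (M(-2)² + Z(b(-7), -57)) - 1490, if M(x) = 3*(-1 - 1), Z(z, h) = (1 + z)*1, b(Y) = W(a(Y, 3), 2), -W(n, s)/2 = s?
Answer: -1457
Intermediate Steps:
H = 4
a(c, B) = 4
W(n, s) = -2*s
b(Y) = -4 (b(Y) = -2*2 = -4)
Z(z, h) = 1 + z
M(x) = -6 (M(x) = 3*(-2) = -6)
(M(-2)² + Z(b(-7), -57)) - 1490 = ((-6)² + (1 - 4)) - 1490 = (36 - 3) - 1490 = 33 - 1490 = -1457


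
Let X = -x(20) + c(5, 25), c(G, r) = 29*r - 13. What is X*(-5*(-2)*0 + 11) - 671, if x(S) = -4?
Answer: 7205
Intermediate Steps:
c(G, r) = -13 + 29*r
X = 716 (X = -1*(-4) + (-13 + 29*25) = 4 + (-13 + 725) = 4 + 712 = 716)
X*(-5*(-2)*0 + 11) - 671 = 716*(-5*(-2)*0 + 11) - 671 = 716*(10*0 + 11) - 671 = 716*(0 + 11) - 671 = 716*11 - 671 = 7876 - 671 = 7205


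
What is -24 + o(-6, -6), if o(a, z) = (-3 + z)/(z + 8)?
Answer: -57/2 ≈ -28.500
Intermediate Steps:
o(a, z) = (-3 + z)/(8 + z)
-24 + o(-6, -6) = -24 + (-3 - 6)/(8 - 6) = -24 - 9/2 = -57/2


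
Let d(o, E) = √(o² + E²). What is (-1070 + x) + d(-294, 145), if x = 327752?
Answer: 326682 + √107461 ≈ 3.2701e+5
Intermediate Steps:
d(o, E) = √(E² + o²)
(-1070 + x) + d(-294, 145) = (-1070 + 327752) + √(145² + (-294)²) = 326682 + √(21025 + 86436) = 326682 + √107461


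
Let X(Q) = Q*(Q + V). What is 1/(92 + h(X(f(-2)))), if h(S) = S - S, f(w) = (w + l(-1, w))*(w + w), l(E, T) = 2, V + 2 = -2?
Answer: 1/92 ≈ 0.010870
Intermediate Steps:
V = -4 (V = -2 - 2 = -4)
f(w) = 2*w*(2 + w) (f(w) = (w + 2)*(w + w) = (2 + w)*(2*w) = 2*w*(2 + w))
X(Q) = Q*(-4 + Q) (X(Q) = Q*(Q - 4) = Q*(-4 + Q))
h(S) = 0
1/(92 + h(X(f(-2)))) = 1/(92 + 0) = 1/92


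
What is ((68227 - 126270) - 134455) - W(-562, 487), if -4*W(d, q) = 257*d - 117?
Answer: -914543/4 ≈ -2.2864e+5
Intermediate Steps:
W(d, q) = 117/4 - 257*d/4 (W(d, q) = -(257*d - 117)/4 = -(-117 + 257*d)/4 = 117/4 - 257*d/4)
((68227 - 126270) - 134455) - W(-562, 487) = ((68227 - 126270) - 134455) - (117/4 - 257/4*(-562)) = (-58043 - 134455) - (117/4 + 72217/2) = -192498 - 1*144551/4 = -192498 - 144551/4 = -914543/4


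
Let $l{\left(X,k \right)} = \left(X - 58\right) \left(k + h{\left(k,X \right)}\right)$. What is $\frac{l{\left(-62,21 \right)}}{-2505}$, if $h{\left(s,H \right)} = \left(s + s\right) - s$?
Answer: $\frac{336}{167} \approx 2.012$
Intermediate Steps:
$h{\left(s,H \right)} = s$ ($h{\left(s,H \right)} = 2 s - s = s$)
$l{\left(X,k \right)} = 2 k \left(-58 + X\right)$ ($l{\left(X,k \right)} = \left(X - 58\right) \left(k + k\right) = \left(-58 + X\right) 2 k = 2 k \left(-58 + X\right)$)
$\frac{l{\left(-62,21 \right)}}{-2505} = \frac{2 \cdot 21 \left(-58 - 62\right)}{-2505} = 2 \cdot 21 \left(-120\right) \left(- \frac{1}{2505}\right) = \left(-5040\right) \left(- \frac{1}{2505}\right) = \frac{336}{167}$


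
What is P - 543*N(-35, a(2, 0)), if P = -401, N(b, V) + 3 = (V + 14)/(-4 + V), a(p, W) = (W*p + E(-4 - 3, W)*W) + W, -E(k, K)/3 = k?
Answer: 6257/2 ≈ 3128.5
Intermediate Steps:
E(k, K) = -3*k
a(p, W) = 22*W + W*p (a(p, W) = (W*p + (-3*(-4 - 3))*W) + W = (W*p + (-3*(-7))*W) + W = (W*p + 21*W) + W = (21*W + W*p) + W = 22*W + W*p)
N(b, V) = -3 + (14 + V)/(-4 + V) (N(b, V) = -3 + (V + 14)/(-4 + V) = -3 + (14 + V)/(-4 + V))
P - 543*N(-35, a(2, 0)) = -401 - 1086*(13 - 0*(22 + 2))/(-4 + 0*(22 + 2)) = -401 - 1086*(13 - 0*24)/(-4 + 0*24) = -401 - 1086*(13 - 1*0)/(-4 + 0) = -401 - 1086*(13 + 0)/(-4) = -401 - 1086*(-1)*13/4 = -401 - 543*(-13/2) = -401 + 7059/2 = 6257/2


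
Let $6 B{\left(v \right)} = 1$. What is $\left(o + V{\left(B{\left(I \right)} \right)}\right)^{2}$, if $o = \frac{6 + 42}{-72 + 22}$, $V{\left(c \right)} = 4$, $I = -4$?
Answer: $\frac{5776}{625} \approx 9.2416$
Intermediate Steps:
$B{\left(v \right)} = \frac{1}{6}$ ($B{\left(v \right)} = \frac{1}{6} \cdot 1 = \frac{1}{6}$)
$o = - \frac{24}{25}$ ($o = \frac{48}{-50} = 48 \left(- \frac{1}{50}\right) = - \frac{24}{25} \approx -0.96$)
$\left(o + V{\left(B{\left(I \right)} \right)}\right)^{2} = \left(- \frac{24}{25} + 4\right)^{2} = \left(\frac{76}{25}\right)^{2} = \frac{5776}{625}$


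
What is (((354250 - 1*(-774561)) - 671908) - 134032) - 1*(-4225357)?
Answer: 4548228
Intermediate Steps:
(((354250 - 1*(-774561)) - 671908) - 134032) - 1*(-4225357) = (((354250 + 774561) - 671908) - 134032) + 4225357 = ((1128811 - 671908) - 134032) + 4225357 = (456903 - 134032) + 4225357 = 322871 + 4225357 = 4548228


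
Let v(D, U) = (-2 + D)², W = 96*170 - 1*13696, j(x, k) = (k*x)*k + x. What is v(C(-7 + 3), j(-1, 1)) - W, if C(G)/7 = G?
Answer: -1724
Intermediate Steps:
j(x, k) = x + x*k² (j(x, k) = x*k² + x = x + x*k²)
C(G) = 7*G
W = 2624 (W = 16320 - 13696 = 2624)
v(C(-7 + 3), j(-1, 1)) - W = (-2 + 7*(-7 + 3))² - 1*2624 = (-2 + 7*(-4))² - 2624 = (-2 - 28)² - 2624 = (-30)² - 2624 = 900 - 2624 = -1724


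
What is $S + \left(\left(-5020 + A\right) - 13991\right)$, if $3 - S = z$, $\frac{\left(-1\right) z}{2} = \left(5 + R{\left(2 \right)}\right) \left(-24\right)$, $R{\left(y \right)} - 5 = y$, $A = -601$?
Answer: $-20185$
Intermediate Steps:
$R{\left(y \right)} = 5 + y$
$z = 576$ ($z = - 2 \left(5 + \left(5 + 2\right)\right) \left(-24\right) = - 2 \left(5 + 7\right) \left(-24\right) = - 2 \cdot 12 \left(-24\right) = \left(-2\right) \left(-288\right) = 576$)
$S = -573$ ($S = 3 - 576 = -573$)
$S + \left(\left(-5020 + A\right) - 13991\right) = -573 - 19612 = -20185$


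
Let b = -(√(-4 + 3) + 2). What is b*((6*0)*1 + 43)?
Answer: -86 - 43*I ≈ -86.0 - 43.0*I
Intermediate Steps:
b = -2 - I (b = -(√(-1) + 2) = -(I + 2) = -(2 + I) = -2 - I ≈ -2.0 - 1.0*I)
b*((6*0)*1 + 43) = (-2 - I)*((6*0)*1 + 43) = (-2 - I)*(0*1 + 43) = (-2 - I)*(0 + 43) = (-2 - I)*43 = -86 - 43*I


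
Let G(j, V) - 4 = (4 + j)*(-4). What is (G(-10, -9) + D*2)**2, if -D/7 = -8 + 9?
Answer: 196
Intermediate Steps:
D = -7 (D = -7*(-8 + 9) = -7*1 = -7)
G(j, V) = -12 - 4*j (G(j, V) = 4 + (4 + j)*(-4) = 4 + (-16 - 4*j) = -12 - 4*j)
(G(-10, -9) + D*2)**2 = ((-12 - 4*(-10)) - 7*2)**2 = ((-12 + 40) - 14)**2 = (28 - 14)**2 = 14**2 = 196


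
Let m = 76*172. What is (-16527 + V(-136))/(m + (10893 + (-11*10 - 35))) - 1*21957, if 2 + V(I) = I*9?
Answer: -523033493/23820 ≈ -21958.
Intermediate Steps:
V(I) = -2 + 9*I (V(I) = -2 + I*9 = -2 + 9*I)
m = 13072
(-16527 + V(-136))/(m + (10893 + (-11*10 - 35))) - 1*21957 = (-16527 + (-2 + 9*(-136)))/(13072 + (10893 + (-11*10 - 35))) - 1*21957 = (-16527 + (-2 - 1224))/(13072 + (10893 + (-110 - 35))) - 21957 = (-16527 - 1226)/(13072 + (10893 - 145)) - 21957 = -17753/(13072 + 10748) - 21957 = -17753/23820 - 21957 = -523033493/23820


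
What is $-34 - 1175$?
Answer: $-1209$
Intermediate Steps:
$-34 - 1175 = -1209$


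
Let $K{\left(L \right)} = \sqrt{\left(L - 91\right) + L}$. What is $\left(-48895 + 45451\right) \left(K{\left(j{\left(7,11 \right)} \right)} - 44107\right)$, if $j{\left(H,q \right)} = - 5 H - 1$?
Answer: $151904508 - 3444 i \sqrt{163} \approx 1.519 \cdot 10^{8} - 43970.0 i$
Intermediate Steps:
$j{\left(H,q \right)} = -1 - 5 H$
$K{\left(L \right)} = \sqrt{-91 + 2 L}$ ($K{\left(L \right)} = \sqrt{\left(-91 + L\right) + L} = \sqrt{-91 + 2 L}$)
$\left(-48895 + 45451\right) \left(K{\left(j{\left(7,11 \right)} \right)} - 44107\right) = \left(-48895 + 45451\right) \left(\sqrt{-91 + 2 \left(-1 - 35\right)} - 44107\right) = - 3444 \left(\sqrt{-91 + 2 \left(-1 - 35\right)} - 44107\right) = - 3444 \left(\sqrt{-91 + 2 \left(-36\right)} - 44107\right) = - 3444 \left(\sqrt{-91 - 72} - 44107\right) = - 3444 \left(\sqrt{-163} - 44107\right) = - 3444 \left(i \sqrt{163} - 44107\right) = - 3444 \left(-44107 + i \sqrt{163}\right) = 151904508 - 3444 i \sqrt{163}$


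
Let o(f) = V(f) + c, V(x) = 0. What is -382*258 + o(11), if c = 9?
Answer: -98547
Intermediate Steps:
o(f) = 9 (o(f) = 0 + 9 = 9)
-382*258 + o(11) = -382*258 + 9 = -98556 + 9 = -98547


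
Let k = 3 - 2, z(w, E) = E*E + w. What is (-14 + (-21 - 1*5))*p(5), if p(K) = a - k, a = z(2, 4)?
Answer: -680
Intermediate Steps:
z(w, E) = w + E² (z(w, E) = E² + w = w + E²)
k = 1
a = 18 (a = 2 + 4² = 2 + 16 = 18)
p(K) = 17 (p(K) = 18 - 1*1 = 18 - 1 = 17)
(-14 + (-21 - 1*5))*p(5) = (-14 + (-21 - 1*5))*17 = (-14 + (-21 - 5))*17 = (-14 - 26)*17 = -40*17 = -680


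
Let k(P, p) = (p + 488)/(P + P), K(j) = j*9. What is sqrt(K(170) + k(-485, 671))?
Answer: sqrt(1438452770)/970 ≈ 39.100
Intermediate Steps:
K(j) = 9*j
k(P, p) = (488 + p)/(2*P) (k(P, p) = (488 + p)/((2*P)) = (488 + p)*(1/(2*P)) = (488 + p)/(2*P))
sqrt(K(170) + k(-485, 671)) = sqrt(9*170 + (1/2)*(488 + 671)/(-485)) = sqrt(1530 + (1/2)*(-1/485)*1159) = sqrt(1530 - 1159/970) = sqrt(1482941/970) = sqrt(1438452770)/970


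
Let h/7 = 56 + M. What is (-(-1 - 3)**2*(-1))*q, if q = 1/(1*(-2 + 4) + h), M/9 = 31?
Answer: 16/2347 ≈ 0.0068172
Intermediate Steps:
M = 279 (M = 9*31 = 279)
h = 2345 (h = 7*(56 + 279) = 7*335 = 2345)
q = 1/2347 (q = 1/(1*(-2 + 4) + 2345) = 1/(1*2 + 2345) = 1/(2 + 2345) = 1/2347 ≈ 0.00042608)
(-(-1 - 3)**2*(-1))*q = (-(-1 - 3)**2*(-1))*(1/2347) = (-1*(-4)**2*(-1))*(1/2347) = (-1*16*(-1))*(1/2347) = -16*(-1)*(1/2347) = 16*(1/2347) = 16/2347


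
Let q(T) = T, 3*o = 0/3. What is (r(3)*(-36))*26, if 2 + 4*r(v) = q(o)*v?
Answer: 468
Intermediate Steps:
o = 0 (o = (0/3)/3 = (0*(⅓))/3 = (⅓)*0 = 0)
r(v) = -½ (r(v) = -½ + (0*v)/4 = -½ + (¼)*0 = -½ + 0 = -½)
(r(3)*(-36))*26 = -½*(-36)*26 = 18*26 = 468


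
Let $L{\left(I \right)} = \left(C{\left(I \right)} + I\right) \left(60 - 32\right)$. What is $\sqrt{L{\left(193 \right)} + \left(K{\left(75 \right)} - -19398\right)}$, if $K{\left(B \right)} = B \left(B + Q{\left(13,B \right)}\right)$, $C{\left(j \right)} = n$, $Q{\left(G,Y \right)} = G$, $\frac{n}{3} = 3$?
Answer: $7 \sqrt{646} \approx 177.92$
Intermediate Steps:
$n = 9$ ($n = 3 \cdot 3 = 9$)
$C{\left(j \right)} = 9$
$K{\left(B \right)} = B \left(13 + B\right)$ ($K{\left(B \right)} = B \left(B + 13\right) = B \left(13 + B\right)$)
$L{\left(I \right)} = 252 + 28 I$ ($L{\left(I \right)} = \left(9 + I\right) \left(60 - 32\right) = \left(9 + I\right) 28 = 252 + 28 I$)
$\sqrt{L{\left(193 \right)} + \left(K{\left(75 \right)} - -19398\right)} = \sqrt{\left(252 + 28 \cdot 193\right) + \left(75 \left(13 + 75\right) - -19398\right)} = \sqrt{\left(252 + 5404\right) + \left(75 \cdot 88 + 19398\right)} = \sqrt{5656 + \left(6600 + 19398\right)} = \sqrt{5656 + 25998} = \sqrt{31654} = 7 \sqrt{646}$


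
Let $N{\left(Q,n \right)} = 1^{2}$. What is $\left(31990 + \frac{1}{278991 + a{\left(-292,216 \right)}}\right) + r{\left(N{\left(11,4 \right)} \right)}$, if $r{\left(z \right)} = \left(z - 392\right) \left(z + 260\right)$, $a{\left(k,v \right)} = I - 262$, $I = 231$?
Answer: $- \frac{19544216559}{278960} \approx -70061.0$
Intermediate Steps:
$N{\left(Q,n \right)} = 1$
$a{\left(k,v \right)} = -31$ ($a{\left(k,v \right)} = 231 - 262 = -31$)
$r{\left(z \right)} = \left(-392 + z\right) \left(260 + z\right)$
$\left(31990 + \frac{1}{278991 + a{\left(-292,216 \right)}}\right) + r{\left(N{\left(11,4 \right)} \right)} = \left(31990 + \frac{1}{278991 - 31}\right) - \left(102052 - 1\right) = \left(31990 + \frac{1}{278960}\right) - 102051 = \frac{8923930401}{278960} - 102051 = - \frac{19544216559}{278960}$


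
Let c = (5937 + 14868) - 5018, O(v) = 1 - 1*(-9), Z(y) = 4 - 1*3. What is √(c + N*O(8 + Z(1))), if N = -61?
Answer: √15177 ≈ 123.19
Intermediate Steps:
Z(y) = 1 (Z(y) = 4 - 3 = 1)
O(v) = 10 (O(v) = 1 + 9 = 10)
c = 15787 (c = 20805 - 5018 = 15787)
√(c + N*O(8 + Z(1))) = √(15787 - 61*10) = √(15787 - 610) = √15177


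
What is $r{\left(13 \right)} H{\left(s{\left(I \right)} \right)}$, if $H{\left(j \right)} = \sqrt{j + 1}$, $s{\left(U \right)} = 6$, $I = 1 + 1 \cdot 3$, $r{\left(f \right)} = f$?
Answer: $13 \sqrt{7} \approx 34.395$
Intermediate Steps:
$I = 4$ ($I = 1 + 3 = 4$)
$H{\left(j \right)} = \sqrt{1 + j}$
$r{\left(13 \right)} H{\left(s{\left(I \right)} \right)} = 13 \sqrt{1 + 6} = 13 \sqrt{7}$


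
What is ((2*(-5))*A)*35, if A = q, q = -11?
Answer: 3850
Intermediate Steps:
A = -11
((2*(-5))*A)*35 = ((2*(-5))*(-11))*35 = -10*(-11)*35 = 110*35 = 3850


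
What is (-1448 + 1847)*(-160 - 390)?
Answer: -219450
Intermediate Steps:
(-1448 + 1847)*(-160 - 390) = 399*(-550) = -219450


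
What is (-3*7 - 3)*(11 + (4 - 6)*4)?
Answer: -72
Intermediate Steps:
(-3*7 - 3)*(11 + (4 - 6)*4) = (-21 - 3)*(11 - 2*4) = -24*(11 - 8) = -24*3 = -72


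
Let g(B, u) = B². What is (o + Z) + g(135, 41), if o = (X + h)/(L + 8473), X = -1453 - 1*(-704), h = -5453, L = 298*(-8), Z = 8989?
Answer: 165699844/6089 ≈ 27213.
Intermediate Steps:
L = -2384
X = -749 (X = -1453 + 704 = -749)
o = -6202/6089 (o = (-749 - 5453)/(-2384 + 8473) = -6202/6089 ≈ -1.0186)
(o + Z) + g(135, 41) = (-6202/6089 + 8989) + 135² = 54727819/6089 + 18225 = 165699844/6089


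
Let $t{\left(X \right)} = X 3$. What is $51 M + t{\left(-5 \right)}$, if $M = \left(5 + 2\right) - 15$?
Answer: $-423$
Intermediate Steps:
$M = -8$ ($M = 7 - 15 = -8$)
$t{\left(X \right)} = 3 X$
$51 M + t{\left(-5 \right)} = 51 \left(-8\right) + 3 \left(-5\right) = -408 - 15 = -423$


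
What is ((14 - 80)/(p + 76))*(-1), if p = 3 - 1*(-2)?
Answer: 22/27 ≈ 0.81481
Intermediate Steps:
p = 5 (p = 3 + 2 = 5)
((14 - 80)/(p + 76))*(-1) = ((14 - 80)/(5 + 76))*(-1) = -66/81*(-1) = -66*1/81*(-1) = -22/27*(-1) = 22/27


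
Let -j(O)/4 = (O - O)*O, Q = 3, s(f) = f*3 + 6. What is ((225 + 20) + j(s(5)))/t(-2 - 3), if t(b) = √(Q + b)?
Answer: -245*I*√2/2 ≈ -173.24*I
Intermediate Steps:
s(f) = 6 + 3*f (s(f) = 3*f + 6 = 6 + 3*f)
j(O) = 0 (j(O) = -4*(O - O)*O = -0*O = -4*0 = 0)
t(b) = √(3 + b)
((225 + 20) + j(s(5)))/t(-2 - 3) = ((225 + 20) + 0)/(√(3 + (-2 - 3))) = (245 + 0)/(√(3 - 5)) = 245/(√(-2)) = 245/((I*√2)) = 245*(-I*√2/2) = -245*I*√2/2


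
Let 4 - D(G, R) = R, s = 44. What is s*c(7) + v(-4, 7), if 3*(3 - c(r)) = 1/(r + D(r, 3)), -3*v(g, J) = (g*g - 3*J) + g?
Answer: 799/6 ≈ 133.17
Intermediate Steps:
D(G, R) = 4 - R
v(g, J) = J - g/3 - g²/3 (v(g, J) = -((g*g - 3*J) + g)/3 = -((g² - 3*J) + g)/3 = -(g + g² - 3*J)/3 = J - g/3 - g²/3)
c(r) = 3 - 1/(3*(1 + r)) (c(r) = 3 - 1/(3*(r + (4 - 1*3))) = 3 - 1/(3*(r + (4 - 3))) = 3 - 1/(3*(r + 1)) = 3 - 1/(3*(1 + r)))
s*c(7) + v(-4, 7) = 44*((8 + 9*7)/(3*(1 + 7))) + (7 - ⅓*(-4) - ⅓*(-4)²) = 44*((⅓)*(8 + 63)/8) + (7 + 4/3 - ⅓*16) = 44*((⅓)*(⅛)*71) + (7 + 4/3 - 16/3) = 44*(71/24) + 3 = 781/6 + 3 = 799/6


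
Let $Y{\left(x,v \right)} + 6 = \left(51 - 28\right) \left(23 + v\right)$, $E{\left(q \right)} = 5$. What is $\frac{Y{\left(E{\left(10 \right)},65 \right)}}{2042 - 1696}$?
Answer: $\frac{1009}{173} \approx 5.8324$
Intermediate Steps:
$Y{\left(x,v \right)} = 523 + 23 v$ ($Y{\left(x,v \right)} = -6 + \left(51 - 28\right) \left(23 + v\right) = -6 + 23 \left(23 + v\right) = -6 + \left(529 + 23 v\right) = 523 + 23 v$)
$\frac{Y{\left(E{\left(10 \right)},65 \right)}}{2042 - 1696} = \frac{523 + 23 \cdot 65}{2042 - 1696} = \frac{523 + 1495}{346} = 2018 \cdot \frac{1}{346} = \frac{1009}{173}$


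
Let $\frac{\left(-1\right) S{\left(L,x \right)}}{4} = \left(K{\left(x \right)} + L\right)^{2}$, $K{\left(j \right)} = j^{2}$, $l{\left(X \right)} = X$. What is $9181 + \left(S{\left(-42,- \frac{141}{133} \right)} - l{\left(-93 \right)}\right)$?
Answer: $\frac{810595585558}{312900721} \approx 2590.6$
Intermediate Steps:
$S{\left(L,x \right)} = - 4 \left(L + x^{2}\right)^{2}$ ($S{\left(L,x \right)} = - 4 \left(x^{2} + L\right)^{2} = - 4 \left(L + x^{2}\right)^{2}$)
$9181 + \left(S{\left(-42,- \frac{141}{133} \right)} - l{\left(-93 \right)}\right) = 9181 - \left(-93 + 4 \left(-42 + \left(- \frac{141}{133}\right)^{2}\right)^{2}\right) = 9181 + \left(- 4 \left(-42 + \left(\left(-141\right) \frac{1}{133}\right)^{2}\right)^{2} + 93\right) = 9181 + \left(- 4 \left(-42 + \left(- \frac{141}{133}\right)^{2}\right)^{2} + 93\right) = 9181 + \left(- 4 \left(-42 + \frac{19881}{17689}\right)^{2} + 93\right) = 9181 + \left(- 4 \left(- \frac{723057}{17689}\right)^{2} + 93\right) = 9181 + \left(\left(-4\right) \frac{522811425249}{312900721} + 93\right) = 9181 + \left(- \frac{2091245700996}{312900721} + 93\right) = 9181 - \frac{2062145933943}{312900721} = \frac{810595585558}{312900721}$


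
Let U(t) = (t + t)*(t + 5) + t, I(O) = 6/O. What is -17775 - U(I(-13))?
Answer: -3003189/169 ≈ -17770.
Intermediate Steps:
U(t) = t + 2*t*(5 + t) (U(t) = (2*t)*(5 + t) + t = 2*t*(5 + t) + t = t + 2*t*(5 + t))
-17775 - U(I(-13)) = -17775 - 6/(-13)*(11 + 2*(6/(-13))) = -17775 - 6*(-1/13)*(11 + 2*(6*(-1/13))) = -17775 - (-6)*(11 + 2*(-6/13))/13 = -17775 - (-6)*(11 - 12/13)/13 = -17775 - (-6)*131/(13*13) = -17775 - 1*(-786/169) = -17775 + 786/169 = -3003189/169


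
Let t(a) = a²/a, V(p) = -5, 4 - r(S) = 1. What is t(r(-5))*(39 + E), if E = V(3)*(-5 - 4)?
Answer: 252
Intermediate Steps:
r(S) = 3 (r(S) = 4 - 1*1 = 4 - 1 = 3)
t(a) = a
E = 45 (E = -5*(-5 - 4) = -5*(-9) = 45)
t(r(-5))*(39 + E) = 3*(39 + 45) = 3*84 = 252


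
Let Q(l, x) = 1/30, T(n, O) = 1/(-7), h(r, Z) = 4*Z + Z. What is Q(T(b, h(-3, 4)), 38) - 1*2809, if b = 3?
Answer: -84269/30 ≈ -2809.0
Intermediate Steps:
h(r, Z) = 5*Z
T(n, O) = -1/7
Q(l, x) = 1/30
Q(T(b, h(-3, 4)), 38) - 1*2809 = 1/30 - 1*2809 = 1/30 - 2809 = -84269/30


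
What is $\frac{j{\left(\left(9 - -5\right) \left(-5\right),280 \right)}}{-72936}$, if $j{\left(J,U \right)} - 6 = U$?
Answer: $- \frac{143}{36468} \approx -0.0039212$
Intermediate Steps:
$j{\left(J,U \right)} = 6 + U$
$\frac{j{\left(\left(9 - -5\right) \left(-5\right),280 \right)}}{-72936} = \frac{6 + 280}{-72936} = 286 \left(- \frac{1}{72936}\right) = - \frac{143}{36468}$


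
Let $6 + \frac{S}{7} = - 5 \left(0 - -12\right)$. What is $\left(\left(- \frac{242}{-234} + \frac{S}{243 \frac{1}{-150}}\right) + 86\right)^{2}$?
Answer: $\frac{17069161201}{123201} \approx 1.3855 \cdot 10^{5}$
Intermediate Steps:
$S = -462$ ($S = -42 + 7 \left(- 5 \left(0 - -12\right)\right) = -42 + 7 \left(- 5 \left(0 + 12\right)\right) = -42 + 7 \left(\left(-5\right) 12\right) = -42 + 7 \left(-60\right) = -42 - 420 = -462$)
$\left(\left(- \frac{242}{-234} + \frac{S}{243 \frac{1}{-150}}\right) + 86\right)^{2} = \left(\left(- \frac{242}{-234} - \frac{462}{243 \frac{1}{-150}}\right) + 86\right)^{2} = \left(\left(\left(-242\right) \left(- \frac{1}{234}\right) - \frac{462}{243 \left(- \frac{1}{150}\right)}\right) + 86\right)^{2} = \left(\left(\frac{121}{117} - \frac{462}{- \frac{81}{50}}\right) + 86\right)^{2} = \left(\left(\frac{121}{117} - - \frac{7700}{27}\right) + 86\right)^{2} = \left(\left(\frac{121}{117} + \frac{7700}{27}\right) + 86\right)^{2} = \left(\frac{100463}{351} + 86\right)^{2} = \left(\frac{130649}{351}\right)^{2} = \frac{17069161201}{123201}$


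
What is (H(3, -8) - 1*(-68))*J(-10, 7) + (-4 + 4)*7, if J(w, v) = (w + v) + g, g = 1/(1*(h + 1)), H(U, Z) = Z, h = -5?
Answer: -195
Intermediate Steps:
g = -1/4 (g = 1/(1*(-5 + 1)) = 1/(1*(-4)) = 1/(-4) = -1/4 ≈ -0.25000)
J(w, v) = -1/4 + v + w (J(w, v) = (w + v) - 1/4 = (v + w) - 1/4 = -1/4 + v + w)
(H(3, -8) - 1*(-68))*J(-10, 7) + (-4 + 4)*7 = (-8 - 1*(-68))*(-1/4 + 7 - 10) + (-4 + 4)*7 = (-8 + 68)*(-13/4) + 0*7 = 60*(-13/4) + 0 = -195 + 0 = -195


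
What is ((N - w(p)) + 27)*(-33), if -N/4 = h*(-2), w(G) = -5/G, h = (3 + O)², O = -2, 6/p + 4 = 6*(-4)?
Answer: -385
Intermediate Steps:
p = -3/14 (p = 6/(-4 + 6*(-4)) = 6/(-4 - 24) = 6/(-28) = 6*(-1/28) = -3/14 ≈ -0.21429)
h = 1 (h = (3 - 2)² = 1² = 1)
N = 8 (N = -4*(-2) = 8)
((N - w(p)) + 27)*(-33) = ((8 - (-5)/(-3/14)) + 27)*(-33) = ((8 - (-5)*(-14)/3) + 27)*(-33) = ((8 - 1*70/3) + 27)*(-33) = ((8 - 70/3) + 27)*(-33) = (-46/3 + 27)*(-33) = (35/3)*(-33) = -385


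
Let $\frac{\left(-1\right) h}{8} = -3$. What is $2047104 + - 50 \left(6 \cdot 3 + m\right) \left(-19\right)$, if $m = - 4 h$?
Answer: $1973004$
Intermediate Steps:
$h = 24$ ($h = \left(-8\right) \left(-3\right) = 24$)
$m = -96$ ($m = \left(-4\right) 24 = -96$)
$2047104 + - 50 \left(6 \cdot 3 + m\right) \left(-19\right) = 2047104 + - 50 \left(6 \cdot 3 - 96\right) \left(-19\right) = 2047104 + - 50 \left(18 - 96\right) \left(-19\right) = 2047104 + \left(-50\right) \left(-78\right) \left(-19\right) = 2047104 + 3900 \left(-19\right) = 2047104 - 74100 = 1973004$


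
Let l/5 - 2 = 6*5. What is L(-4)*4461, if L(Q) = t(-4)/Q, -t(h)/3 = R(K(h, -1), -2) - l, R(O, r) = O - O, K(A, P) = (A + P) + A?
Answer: -535320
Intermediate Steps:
K(A, P) = P + 2*A
R(O, r) = 0
l = 160 (l = 10 + 5*(6*5) = 10 + 5*30 = 10 + 150 = 160)
t(h) = 480 (t(h) = -3*(0 - 1*160) = -3*(0 - 160) = -3*(-160) = 480)
L(Q) = 480/Q
L(-4)*4461 = (480/(-4))*4461 = (480*(-¼))*4461 = -120*4461 = -535320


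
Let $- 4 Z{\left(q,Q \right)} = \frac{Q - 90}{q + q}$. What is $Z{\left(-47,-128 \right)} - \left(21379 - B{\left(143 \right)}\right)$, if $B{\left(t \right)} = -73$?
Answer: $- \frac{4033085}{188} \approx -21453.0$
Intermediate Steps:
$Z{\left(q,Q \right)} = - \frac{-90 + Q}{8 q}$ ($Z{\left(q,Q \right)} = - \frac{\left(Q - 90\right) \frac{1}{q + q}}{4} = - \frac{\left(-90 + Q\right) \frac{1}{2 q}}{4} = - \frac{\frac{1}{2} \frac{1}{q} \left(-90 + Q\right)}{4} = - \frac{-90 + Q}{8 q}$)
$Z{\left(-47,-128 \right)} - \left(21379 - B{\left(143 \right)}\right) = \frac{90 - -128}{8 \left(-47\right)} - \left(21379 - -73\right) = \frac{1}{8} \left(- \frac{1}{47}\right) \left(90 + 128\right) - \left(21379 + 73\right) = \frac{1}{8} \left(- \frac{1}{47}\right) 218 - 21452 = - \frac{109}{188} - 21452 = - \frac{4033085}{188}$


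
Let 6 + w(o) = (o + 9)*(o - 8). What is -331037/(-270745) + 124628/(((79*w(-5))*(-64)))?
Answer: 32704586509/19848857440 ≈ 1.6477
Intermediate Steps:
w(o) = -6 + (-8 + o)*(9 + o) (w(o) = -6 + (o + 9)*(o - 8) = -6 + (9 + o)*(-8 + o) = -6 + (-8 + o)*(9 + o))
-331037/(-270745) + 124628/(((79*w(-5))*(-64))) = -331037/(-270745) + 124628/(((79*(-78 - 5 + (-5)²))*(-64))) = -331037*(-1/270745) + 124628/(((79*(-78 - 5 + 25))*(-64))) = 331037/270745 + 124628/(((79*(-58))*(-64))) = 331037/270745 + 124628/((-4582*(-64))) = 331037/270745 + 124628/293248 = 331037/270745 + 124628*(1/293248) = 331037/270745 + 31157/73312 = 32704586509/19848857440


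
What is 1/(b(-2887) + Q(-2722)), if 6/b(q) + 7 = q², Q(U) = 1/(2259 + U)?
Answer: -643165801/1388664 ≈ -463.15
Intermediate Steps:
b(q) = 6/(-7 + q²)
1/(b(-2887) + Q(-2722)) = 1/(6/(-7 + (-2887)²) + 1/(2259 - 2722)) = 1/(6/(-7 + 8334769) + 1/(-463)) = 1/(6/8334762 - 1/463) = 1/(6*(1/8334762) - 1/463) = 1/(1/1389127 - 1/463) = 1/(-1388664/643165801) = -643165801/1388664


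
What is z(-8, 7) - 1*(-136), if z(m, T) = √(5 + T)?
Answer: 136 + 2*√3 ≈ 139.46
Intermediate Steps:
z(-8, 7) - 1*(-136) = √(5 + 7) - 1*(-136) = √12 + 136 = 2*√3 + 136 = 136 + 2*√3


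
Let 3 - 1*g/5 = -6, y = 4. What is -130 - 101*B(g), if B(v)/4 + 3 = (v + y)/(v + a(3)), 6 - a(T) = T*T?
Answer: 1832/3 ≈ 610.67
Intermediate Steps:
a(T) = 6 - T² (a(T) = 6 - T*T = 6 - T²)
g = 45 (g = 15 - 5*(-6) = 15 + 30 = 45)
B(v) = -12 + 4*(4 + v)/(-3 + v) (B(v) = -12 + 4*((v + 4)/(v + (6 - 1*3²))) = -12 + 4*((4 + v)/(v + (6 - 1*9))) = -12 + 4*((4 + v)/(v + (6 - 9))) = -12 + 4*((4 + v)/(v - 3)) = -12 + 4*((4 + v)/(-3 + v)) = -12 + 4*(4 + v)/(-3 + v))
-130 - 101*B(g) = -130 - 404*(13 - 2*45)/(-3 + 45) = -130 - 404*(13 - 90)/42 = -130 - 404*(-77)/42 = -130 - 101*(-22/3) = -130 + 2222/3 = 1832/3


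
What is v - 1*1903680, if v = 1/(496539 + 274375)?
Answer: -1467573563519/770914 ≈ -1.9037e+6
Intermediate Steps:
v = 1/770914 ≈ 1.2972e-6
v - 1*1903680 = 1/770914 - 1*1903680 = 1/770914 - 1903680 = -1467573563519/770914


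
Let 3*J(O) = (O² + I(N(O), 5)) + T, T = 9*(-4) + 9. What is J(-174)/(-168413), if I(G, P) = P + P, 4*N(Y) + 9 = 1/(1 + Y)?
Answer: -30259/505239 ≈ -0.059890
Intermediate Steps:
N(Y) = -9/4 + 1/(4*(1 + Y))
T = -27 (T = -36 + 9 = -27)
I(G, P) = 2*P
J(O) = -17/3 + O²/3 (J(O) = ((O² + 2*5) - 27)/3 = ((O² + 10) - 27)/3 = ((10 + O²) - 27)/3 = (-17 + O²)/3 = -17/3 + O²/3)
J(-174)/(-168413) = (-17/3 + (⅓)*(-174)²)/(-168413) = (-17/3 + (⅓)*30276)*(-1/168413) = (-17/3 + 10092)*(-1/168413) = (30259/3)*(-1/168413) = -30259/505239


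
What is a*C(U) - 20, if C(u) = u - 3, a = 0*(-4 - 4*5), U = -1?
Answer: -20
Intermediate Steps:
a = 0 (a = 0*(-4 - 20) = 0*(-24) = 0)
C(u) = -3 + u
a*C(U) - 20 = 0*(-3 - 1) - 20 = 0*(-4) - 20 = 0 - 20 = -20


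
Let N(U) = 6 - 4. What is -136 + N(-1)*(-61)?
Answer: -258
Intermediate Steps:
N(U) = 2
-136 + N(-1)*(-61) = -136 + 2*(-61) = -136 - 122 = -258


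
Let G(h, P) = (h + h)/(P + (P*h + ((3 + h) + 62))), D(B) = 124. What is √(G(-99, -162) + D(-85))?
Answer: √982105/89 ≈ 11.135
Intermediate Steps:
G(h, P) = 2*h/(65 + P + h + P*h) (G(h, P) = (2*h)/(P + (P*h + (65 + h))) = (2*h)/(P + (65 + h + P*h)) = (2*h)/(65 + P + h + P*h) = 2*h/(65 + P + h + P*h))
√(G(-99, -162) + D(-85)) = √(2*(-99)/(65 - 162 - 99 - 162*(-99)) + 124) = √(2*(-99)/(65 - 162 - 99 + 16038) + 124) = √(2*(-99)/15842 + 124) = √(2*(-99)*(1/15842) + 124) = √(-99/7921 + 124) = √(982105/7921) = √982105/89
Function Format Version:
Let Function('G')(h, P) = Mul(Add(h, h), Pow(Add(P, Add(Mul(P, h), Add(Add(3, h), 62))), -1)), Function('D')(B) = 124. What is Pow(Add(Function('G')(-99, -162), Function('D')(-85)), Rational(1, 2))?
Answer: Mul(Rational(1, 89), Pow(982105, Rational(1, 2))) ≈ 11.135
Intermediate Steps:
Function('G')(h, P) = Mul(2, h, Pow(Add(65, P, h, Mul(P, h)), -1)) (Function('G')(h, P) = Mul(Mul(2, h), Pow(Add(P, Add(Mul(P, h), Add(65, h))), -1)) = Mul(Mul(2, h), Pow(Add(P, Add(65, h, Mul(P, h))), -1)) = Mul(Mul(2, h), Pow(Add(65, P, h, Mul(P, h)), -1)) = Mul(2, h, Pow(Add(65, P, h, Mul(P, h)), -1)))
Pow(Add(Function('G')(-99, -162), Function('D')(-85)), Rational(1, 2)) = Pow(Add(Mul(2, -99, Pow(Add(65, -162, -99, Mul(-162, -99)), -1)), 124), Rational(1, 2)) = Pow(Add(Mul(2, -99, Pow(Add(65, -162, -99, 16038), -1)), 124), Rational(1, 2)) = Pow(Add(Mul(2, -99, Pow(15842, -1)), 124), Rational(1, 2)) = Pow(Add(Mul(2, -99, Rational(1, 15842)), 124), Rational(1, 2)) = Pow(Add(Rational(-99, 7921), 124), Rational(1, 2)) = Pow(Rational(982105, 7921), Rational(1, 2)) = Mul(Rational(1, 89), Pow(982105, Rational(1, 2)))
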